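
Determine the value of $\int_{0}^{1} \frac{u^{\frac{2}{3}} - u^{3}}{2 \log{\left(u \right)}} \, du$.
$\log{\left(\frac{\sqrt{15}}{6} \right)}$

Consider the one-parameter family: let $I(a) = \int_{0}^{1} \frac{u^{\frac{2}{3}} - u^{a}}{2 \log{\left(u \right)}} \, du$.

Since $\dfrac{\partial}{\partial a}\,u^{a} = u^{a} \ln u$, the $\ln u$ in the denominator cancels and
$$\frac{dI}{da} = \int_{0}^{1} - \frac{1}{2} u^{a} \, du = - \frac{1}{2} \left[\frac{u^{a+1}}{a+1}\right]_0^1 = - \frac{1}{2 a + 2}.$$

Integrating with respect to $a$ gives $I(a) = - \frac{\log{\left(a + 1 \right)}}{2} - \frac{\log{\left(3 \right)}}{2} + \frac{\log{\left(5 \right)}}{2} + C$.

At $a = \frac{2}{3}$ the integrand is identically $0$, so $I(\frac{2}{3}) = 0$. The closed form gives $0$, hence $C = 0$.

Setting $a = 3$:
$$I = \log{\left(\frac{\sqrt{15}}{6} \right)}.$$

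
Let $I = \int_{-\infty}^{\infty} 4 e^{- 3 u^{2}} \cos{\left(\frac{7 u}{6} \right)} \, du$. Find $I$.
$\frac{4 \sqrt{3} \sqrt{\pi}}{3 e^{\frac{49}{432}}}$

Let $b$ denote the cosine frequency and define $I(b) = \int_{-\infty}^{\infty} 4 e^{- 3 u^{2}} \cos{\left(b u \right)} \, du$.

Differentiating under the integral sign,
$$I'(b) = \int_{-\infty}^{\infty} - 4 u e^{- 3 u^{2}} \sin{\left(b u \right)} \, du.$$

Integrate $\int_{-\infty}^{\infty} u \sin(b u)\, e^{- 3 u^{2}}\, du$ by parts with $w = \sin(b u)$ and $dv = u\, e^{- 3 u^{2}}\, du$, giving $v = - \frac{e^{- 3 u^{2}}}{6}$. The boundary term vanishes and
$$\int_{-\infty}^{\infty} u \sin(b u)\, e^{- 3 u^{2}}\, du = \frac{b}{6} \int_{-\infty}^{\infty} \cos(b u)\, e^{- 3 u^{2}}\, du,$$
so $I'(b) = - \frac{b}{6}\, I(b)$.

This is a separable first-order ODE; solving with the initial condition $I(0) = \int_{-\infty}^{\infty} 4 e^{- 3 u^{2}}\,du = \frac{4 \sqrt{3} \sqrt{\pi}}{3}$ gives
$$I(b) = \frac{4 \sqrt{3} \sqrt{\pi} e^{- \frac{b^{2}}{12}}}{3}.$$

Setting $b = \frac{7}{6}$:
$$I = \frac{4 \sqrt{3} \sqrt{\pi}}{3 e^{\frac{49}{432}}}.$$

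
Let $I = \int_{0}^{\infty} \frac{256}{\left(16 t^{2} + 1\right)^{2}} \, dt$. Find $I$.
$16 \pi$

Begin with the known result
$$J(a) = \int_{0}^{\infty} \frac{1}{a^{2} + t^{2}} \, dt = \frac{\pi}{2 a}.$$

Differentiating under the integral sign with respect to $a$,
$$\frac{dJ}{da} = \int_{0}^{\infty} - \frac{2 a}{\left(a^{2} + t^{2}\right)^{2}} \, dt = - \frac{\pi}{2 a^{2}},$$
so $\int_{0}^{\infty} \frac{1}{\left(a^{2} + t^{2}\right)^{2}} \, dt = \frac{\pi}{4 a^{3}}$.

Setting $a = \frac{1}{4}$:
$$I = 16 \pi.$$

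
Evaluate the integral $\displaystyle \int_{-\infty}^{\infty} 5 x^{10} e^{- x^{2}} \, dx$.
$\frac{4725 \sqrt{\pi}}{32}$

Consider the simpler parametrised integral
$$J(a) = \int_{-\infty}^{\infty} 5 e^{- a x^{2}} \, dx = \frac{5 \sqrt{\pi}}{\sqrt{a}}.$$

Differentiating under the integral sign brings down a factor of $(-x^2)$:
$$\frac{dJ}{da} = \int_{-\infty}^{\infty} - 5 x^{2} e^{- a x^{2}} \, dx = - \frac{5 \sqrt{\pi}}{2 a^{\frac{3}{2}}}.$$

Repeating $5$ times in total — each differentiation brings down another $(-x^2)$ — gives
$$\frac{d^{5}J}{da^{5}} = \int_{-\infty}^{\infty} - 5 x^{10} e^{- a x^{2}} \, dx = - \frac{4725 \sqrt{\pi}}{32 a^{\frac{11}{2}}},$$
and the integrand here is $(-1)^{5}$ times the target integrand, so $I = (-1)^{5}\,\frac{d^{5}J}{da^{5}} = \frac{4725 \sqrt{\pi}}{32 a^{\frac{11}{2}}}$.

Setting $a = 1$:
$$I = \frac{4725 \sqrt{\pi}}{32}.$$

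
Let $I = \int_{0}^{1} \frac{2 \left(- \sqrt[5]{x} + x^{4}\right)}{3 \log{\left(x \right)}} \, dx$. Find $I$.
$\log{\left(\frac{5 \sqrt[3]{30}}{6} \right)}$

Consider the one-parameter family: let $I(a) = \int_{0}^{1} \frac{2 \left(x^{4} - x^{a}\right)}{3 \log{\left(x \right)}} \, dx$.

Since $\dfrac{\partial}{\partial a}\,x^{a} = x^{a} \ln x$, the $\ln x$ in the denominator cancels and
$$\frac{dI}{da} = \int_{0}^{1} - \frac{2}{3} x^{a} \, dx = - \frac{2}{3} \left[\frac{x^{a+1}}{a+1}\right]_0^1 = - \frac{2}{3 a + 3}.$$

Integrating with respect to $a$ gives $I(a) = - \frac{2 \log{\left(a + 1 \right)}}{3} + \frac{2 \log{\left(5 \right)}}{3} + C$.

At $a = 4$ the integrand is identically $0$, so $I(4) = 0$. The closed form gives $0$, hence $C = 0$.

Setting $a = \frac{1}{5}$:
$$I = \log{\left(\frac{5 \sqrt[3]{30}}{6} \right)}.$$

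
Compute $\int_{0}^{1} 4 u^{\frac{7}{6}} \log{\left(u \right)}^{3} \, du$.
$- \frac{31104}{28561}$

Begin with the known integral
$$J(a) = \int_{0}^{1} 4 u^{a} \, du = \frac{4}{a + 1}.$$

Differentiating under the integral sign brings down a factor of $\ln u$:
$$\frac{dJ}{da} = \int_{0}^{1} 4 u^{a} \log{\left(u \right)} \, du = - \frac{4}{\left(a + 1\right)^{2}}.$$

Repeating $3$ times in total — each differentiation brings down another $\ln u$ — gives
$$\frac{d^{3}J}{da^{3}} = \int_{0}^{1} 4 u^{a} \log{\left(u \right)}^{3} \, du = - \frac{24}{\left(a + 1\right)^{4}},$$
and the integrand here is exactly the target integrand, so $I = - \frac{24}{\left(a + 1\right)^{4}}$.

Setting $a = \frac{7}{6}$:
$$I = - \frac{31104}{28561}.$$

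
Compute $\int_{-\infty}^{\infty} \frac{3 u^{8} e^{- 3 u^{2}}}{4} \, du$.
$\frac{35 \sqrt{3} \sqrt{\pi}}{1728}$

Begin with the known integral
$$J(a) = \int_{-\infty}^{\infty} \frac{3 e^{- a u^{2}}}{4} \, du = \frac{3 \sqrt{\pi}}{4 \sqrt{a}}.$$

Differentiating under the integral sign brings down a factor of $(-u^2)$:
$$\frac{dJ}{da} = \int_{-\infty}^{\infty} - \frac{3 u^{2} e^{- a u^{2}}}{4} \, du = - \frac{3 \sqrt{\pi}}{8 a^{\frac{3}{2}}}.$$

Repeating $4$ times in total — each differentiation brings down another $(-u^2)$ — gives
$$\frac{d^{4}J}{da^{4}} = \int_{-\infty}^{\infty} \frac{3 u^{8} e^{- a u^{2}}}{4} \, du = \frac{315 \sqrt{\pi}}{64 a^{\frac{9}{2}}},$$
and the integrand here is exactly the target integrand, so $I = \frac{315 \sqrt{\pi}}{64 a^{\frac{9}{2}}}$.

Setting $a = 3$:
$$I = \frac{35 \sqrt{3} \sqrt{\pi}}{1728}.$$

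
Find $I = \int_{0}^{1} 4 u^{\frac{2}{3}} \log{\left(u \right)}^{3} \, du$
$- \frac{1944}{625}$

Consider the simpler parametrised integral
$$J(a) = \int_{0}^{1} 4 u^{a} \, du = \frac{4}{a + 1}.$$

Differentiating under the integral sign brings down a factor of $\ln u$:
$$\frac{dJ}{da} = \int_{0}^{1} 4 u^{a} \log{\left(u \right)} \, du = - \frac{4}{\left(a + 1\right)^{2}}.$$

Repeating $3$ times in total — each differentiation brings down another $\ln u$ — gives
$$\frac{d^{3}J}{da^{3}} = \int_{0}^{1} 4 u^{a} \log{\left(u \right)}^{3} \, du = - \frac{24}{\left(a + 1\right)^{4}},$$
and the integrand here is exactly the target integrand, so $I = - \frac{24}{\left(a + 1\right)^{4}}$.

Setting $a = \frac{2}{3}$:
$$I = - \frac{1944}{625}.$$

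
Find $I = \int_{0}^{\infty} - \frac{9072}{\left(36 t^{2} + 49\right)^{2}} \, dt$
$- \frac{54 \pi}{49}$

Begin with the known result
$$J(a) = \int_{0}^{\infty} - \frac{7}{a^{2} + t^{2}} \, dt = - \frac{7 \pi}{2 a}.$$

Differentiating under the integral sign with respect to $a$,
$$\frac{dJ}{da} = \int_{0}^{\infty} \frac{14 a}{\left(a^{2} + t^{2}\right)^{2}} \, dt = \frac{7 \pi}{2 a^{2}},$$
so $\int_{0}^{\infty} - \frac{7}{\left(a^{2} + t^{2}\right)^{2}} \, dt = - \frac{7 \pi}{4 a^{3}}$.

Setting $a = \frac{7}{6}$:
$$I = - \frac{54 \pi}{49}.$$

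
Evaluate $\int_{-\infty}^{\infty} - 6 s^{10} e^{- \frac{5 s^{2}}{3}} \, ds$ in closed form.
$- \frac{137781 \sqrt{15} \sqrt{\pi}}{50000}$

Consider the simpler parametrised integral
$$J(a) = \int_{-\infty}^{\infty} - 6 e^{- a s^{2}} \, ds = - \frac{6 \sqrt{\pi}}{\sqrt{a}}.$$

Differentiating under the integral sign brings down a factor of $(-s^2)$:
$$\frac{dJ}{da} = \int_{-\infty}^{\infty} 6 s^{2} e^{- a s^{2}} \, ds = \frac{3 \sqrt{\pi}}{a^{\frac{3}{2}}}.$$

Repeating $5$ times in total — each differentiation brings down another $(-s^2)$ — gives
$$\frac{d^{5}J}{da^{5}} = \int_{-\infty}^{\infty} 6 s^{10} e^{- a s^{2}} \, ds = \frac{2835 \sqrt{\pi}}{16 a^{\frac{11}{2}}},$$
and the integrand here is $(-1)^{5}$ times the target integrand, so $I = (-1)^{5}\,\frac{d^{5}J}{da^{5}} = - \frac{2835 \sqrt{\pi}}{16 a^{\frac{11}{2}}}$.

Setting $a = \frac{5}{3}$:
$$I = - \frac{137781 \sqrt{15} \sqrt{\pi}}{50000}.$$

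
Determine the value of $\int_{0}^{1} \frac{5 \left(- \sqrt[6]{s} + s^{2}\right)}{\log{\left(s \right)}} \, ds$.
$\log{\left(\frac{1889568}{16807} \right)}$

Consider the one-parameter family: let $I(a) = \int_{0}^{1} \frac{5 \left(- \sqrt[6]{s} + s^{a}\right)}{\log{\left(s \right)}} \, ds$.

Since $\dfrac{\partial}{\partial a}\,s^{a} = s^{a} \ln s$, the $\ln s$ in the denominator cancels and
$$\frac{dI}{da} = \int_{0}^{1} 5 s^{a} \, ds = 5 \left[\frac{s^{a+1}}{a+1}\right]_0^1 = \frac{5}{a + 1}.$$

Integrating with respect to $a$ gives $I(a) = \log{\left(\frac{7776 \left(a + 1\right)^{5}}{16807} \right)} + C$.

At $a = \frac{1}{6}$ the integrand is identically $0$, so $I(\frac{1}{6}) = 0$. The closed form gives $0$, hence $C = 0$.

Setting $a = 2$:
$$I = \log{\left(\frac{1889568}{16807} \right)}.$$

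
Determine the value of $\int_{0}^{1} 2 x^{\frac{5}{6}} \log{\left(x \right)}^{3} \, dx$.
$- \frac{15552}{14641}$

Begin with the known integral
$$J(a) = \int_{0}^{1} 2 x^{a} \, dx = \frac{2}{a + 1}.$$

Differentiating under the integral sign brings down a factor of $\ln x$:
$$\frac{dJ}{da} = \int_{0}^{1} 2 x^{a} \log{\left(x \right)} \, dx = - \frac{2}{\left(a + 1\right)^{2}}.$$

Repeating $3$ times in total — each differentiation brings down another $\ln x$ — gives
$$\frac{d^{3}J}{da^{3}} = \int_{0}^{1} 2 x^{a} \log{\left(x \right)}^{3} \, dx = - \frac{12}{\left(a + 1\right)^{4}},$$
and the integrand here is exactly the target integrand, so $I = - \frac{12}{\left(a + 1\right)^{4}}$.

Setting $a = \frac{5}{6}$:
$$I = - \frac{15552}{14641}.$$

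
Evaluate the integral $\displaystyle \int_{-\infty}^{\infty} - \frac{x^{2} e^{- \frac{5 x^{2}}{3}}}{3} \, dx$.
$- \frac{\sqrt{15} \sqrt{\pi}}{50}$

Consider the simpler parametrised integral
$$J(a) = \int_{-\infty}^{\infty} - \frac{e^{- a x^{2}}}{3} \, dx = - \frac{\sqrt{\pi}}{3 \sqrt{a}}.$$

Differentiating under the integral sign brings down a factor of $(-x^2)$:
$$\frac{dJ}{da} = \int_{-\infty}^{\infty} \frac{x^{2} e^{- a x^{2}}}{3} \, dx = \frac{\sqrt{\pi}}{6 a^{\frac{3}{2}}}.$$

The integral on the left is $-I$, so $I = - \frac{\sqrt{\pi}}{6 a^{\frac{3}{2}}}$.

Setting $a = \frac{5}{3}$:
$$I = - \frac{\sqrt{15} \sqrt{\pi}}{50}.$$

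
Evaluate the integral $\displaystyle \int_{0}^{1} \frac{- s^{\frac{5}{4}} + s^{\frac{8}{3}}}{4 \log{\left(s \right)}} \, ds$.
$\log{\left(\frac{\sqrt{2} \sqrt[4]{33}}{3} \right)}$

Consider the one-parameter family: let $I(a) = \int_{0}^{1} \frac{s^{\frac{8}{3}} - s^{a}}{4 \log{\left(s \right)}} \, ds$.

Since $\dfrac{\partial}{\partial a}\,s^{a} = s^{a} \ln s$, the $\ln s$ in the denominator cancels and
$$\frac{dI}{da} = \int_{0}^{1} - \frac{1}{4} s^{a} \, ds = - \frac{1}{4} \left[\frac{s^{a+1}}{a+1}\right]_0^1 = - \frac{1}{4 a + 4}.$$

Integrating with respect to $a$ gives $I(a) = - \frac{\log{\left(a + 1 \right)}}{4} - \frac{\log{\left(3 \right)}}{4} + \frac{\log{\left(11 \right)}}{4} + C$.

At $a = \frac{8}{3}$ the integrand is identically $0$, so $I(\frac{8}{3}) = 0$. The closed form gives $0$, hence $C = 0$.

Setting $a = \frac{5}{4}$:
$$I = \log{\left(\frac{\sqrt{2} \sqrt[4]{33}}{3} \right)}.$$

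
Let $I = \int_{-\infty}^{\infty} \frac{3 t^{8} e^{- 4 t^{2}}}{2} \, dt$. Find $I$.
$\frac{315 \sqrt{\pi}}{16384}$

Consider the simpler parametrised integral
$$J(a) = \int_{-\infty}^{\infty} \frac{3 e^{- a t^{2}}}{2} \, dt = \frac{3 \sqrt{\pi}}{2 \sqrt{a}}.$$

Differentiating under the integral sign brings down a factor of $(-t^2)$:
$$\frac{dJ}{da} = \int_{-\infty}^{\infty} - \frac{3 t^{2} e^{- a t^{2}}}{2} \, dt = - \frac{3 \sqrt{\pi}}{4 a^{\frac{3}{2}}}.$$

Repeating $4$ times in total — each differentiation brings down another $(-t^2)$ — gives
$$\frac{d^{4}J}{da^{4}} = \int_{-\infty}^{\infty} \frac{3 t^{8} e^{- a t^{2}}}{2} \, dt = \frac{315 \sqrt{\pi}}{32 a^{\frac{9}{2}}},$$
and the integrand here is exactly the target integrand, so $I = \frac{315 \sqrt{\pi}}{32 a^{\frac{9}{2}}}$.

Setting $a = 4$:
$$I = \frac{315 \sqrt{\pi}}{16384}.$$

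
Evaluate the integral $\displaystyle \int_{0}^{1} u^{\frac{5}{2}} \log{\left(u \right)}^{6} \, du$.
$\frac{92160}{823543}$

Start from the elementary integral
$$J(a) = \int_{0}^{1} u^{a} \, du = \frac{1}{a + 1}.$$

Differentiating under the integral sign brings down a factor of $\ln u$:
$$\frac{dJ}{da} = \int_{0}^{1} u^{a} \log{\left(u \right)} \, du = - \frac{1}{\left(a + 1\right)^{2}}.$$

Repeating $6$ times in total — each differentiation brings down another $\ln u$ — gives
$$\frac{d^{6}J}{da^{6}} = \int_{0}^{1} u^{a} \log{\left(u \right)}^{6} \, du = \frac{720}{\left(a + 1\right)^{7}},$$
and the integrand here is exactly the target integrand, so $I = \frac{720}{\left(a + 1\right)^{7}}$.

Setting $a = \frac{5}{2}$:
$$I = \frac{92160}{823543}.$$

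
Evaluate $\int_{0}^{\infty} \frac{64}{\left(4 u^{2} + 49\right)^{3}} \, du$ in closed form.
$\frac{6 \pi}{16807}$

Recall the elementary integral
$$J(a) = \int_{0}^{\infty} \frac{1}{a^{2} + u^{2}} \, du = \frac{\pi}{2 a}.$$

Differentiating under the integral sign with respect to $a$,
$$\frac{dJ}{da} = \int_{0}^{\infty} - \frac{2 a}{\left(a^{2} + u^{2}\right)^{2}} \, du = - \frac{\pi}{2 a^{2}},$$
so $\int_{0}^{\infty} \frac{1}{\left(a^{2} + u^{2}\right)^{2}} \, du = \frac{\pi}{4 a^{3}}$.

Repeating — each differentiation of $1/(u^2+a^2)^j$ produces $-2ja/(u^2+a^2)^{j+1}$ — and dividing through by $-2ja$ at each step yields, after $2$ differentiations in total,
$$\int_{0}^{\infty} \frac{1}{\left(a^{2} + u^{2}\right)^{3}} \, du = \frac{3 \pi}{16 a^{5}}.$$

Setting $a = \frac{7}{2}$:
$$I = \frac{6 \pi}{16807}.$$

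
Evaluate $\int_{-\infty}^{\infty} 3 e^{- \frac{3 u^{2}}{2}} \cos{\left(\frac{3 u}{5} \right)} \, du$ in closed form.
$\frac{\sqrt{6} \sqrt{\pi}}{e^{\frac{3}{50}}}$

Treat the cosine frequency as a parameter and define $I(b) = \int_{-\infty}^{\infty} 3 e^{- \frac{3 u^{2}}{2}} \cos{\left(b u \right)} \, du$.

Differentiating under the integral sign,
$$I'(b) = \int_{-\infty}^{\infty} - 3 u e^{- \frac{3 u^{2}}{2}} \sin{\left(b u \right)} \, du.$$

Integrate $\int_{-\infty}^{\infty} u \sin(b u)\, e^{- \frac{3 u^{2}}{2}}\, du$ by parts with $w = \sin(b u)$ and $dv = u\, e^{- \frac{3 u^{2}}{2}}\, du$, giving $v = - \frac{e^{- \frac{3 u^{2}}{2}}}{3}$. The boundary term vanishes and
$$\int_{-\infty}^{\infty} u \sin(b u)\, e^{- \frac{3 u^{2}}{2}}\, du = \frac{b}{3} \int_{-\infty}^{\infty} \cos(b u)\, e^{- \frac{3 u^{2}}{2}}\, du,$$
so $I'(b) = - \frac{b}{3}\, I(b)$.

This is a separable first-order ODE; solving with the initial condition $I(0) = \int_{-\infty}^{\infty} 3 e^{- \frac{3 u^{2}}{2}}\,du = \sqrt{6} \sqrt{\pi}$ gives
$$I(b) = \sqrt{6} \sqrt{\pi} e^{- \frac{b^{2}}{6}}.$$

Setting $b = \frac{3}{5}$:
$$I = \frac{\sqrt{6} \sqrt{\pi}}{e^{\frac{3}{50}}}.$$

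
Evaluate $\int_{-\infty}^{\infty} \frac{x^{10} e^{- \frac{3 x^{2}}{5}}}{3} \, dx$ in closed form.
$\frac{109375 \sqrt{15} \sqrt{\pi}}{2592}$

Start from the elementary integral
$$J(a) = \int_{-\infty}^{\infty} \frac{e^{- a x^{2}}}{3} \, dx = \frac{\sqrt{\pi}}{3 \sqrt{a}}.$$

Differentiating under the integral sign brings down a factor of $(-x^2)$:
$$\frac{dJ}{da} = \int_{-\infty}^{\infty} - \frac{x^{2} e^{- a x^{2}}}{3} \, dx = - \frac{\sqrt{\pi}}{6 a^{\frac{3}{2}}}.$$

Repeating $5$ times in total — each differentiation brings down another $(-x^2)$ — gives
$$\frac{d^{5}J}{da^{5}} = \int_{-\infty}^{\infty} - \frac{x^{10} e^{- a x^{2}}}{3} \, dx = - \frac{315 \sqrt{\pi}}{32 a^{\frac{11}{2}}},$$
and the integrand here is $(-1)^{5}$ times the target integrand, so $I = (-1)^{5}\,\frac{d^{5}J}{da^{5}} = \frac{315 \sqrt{\pi}}{32 a^{\frac{11}{2}}}$.

Setting $a = \frac{3}{5}$:
$$I = \frac{109375 \sqrt{15} \sqrt{\pi}}{2592}.$$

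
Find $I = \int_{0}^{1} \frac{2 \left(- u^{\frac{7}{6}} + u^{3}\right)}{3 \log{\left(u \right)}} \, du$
$\log{\left(\frac{4 \sqrt[3]{13} \cdot 3^{\frac{2}{3}}}{13} \right)}$

Consider the one-parameter family: let $I(a) = \int_{0}^{1} \frac{2 \left(- u^{\frac{7}{6}} + u^{a}\right)}{3 \log{\left(u \right)}} \, du$.

Since $\dfrac{\partial}{\partial a}\,u^{a} = u^{a} \ln u$, the $\ln u$ in the denominator cancels and
$$\frac{dI}{da} = \int_{0}^{1} \frac{2}{3} u^{a} \, du = \frac{2}{3} \left[\frac{u^{a+1}}{a+1}\right]_0^1 = \frac{2}{3 \left(a + 1\right)}.$$

Integrating with respect to $a$ gives $I(a) = \log{\left(\frac{\sqrt[3]{13} \cdot 6^{\frac{2}{3}} \left(a + 1\right)^{\frac{2}{3}}}{13} \right)} + C$.

At $a = \frac{7}{6}$ the integrand is identically $0$, so $I(\frac{7}{6}) = 0$. The closed form gives $0$, hence $C = 0$.

Setting $a = 3$:
$$I = \log{\left(\frac{4 \sqrt[3]{13} \cdot 3^{\frac{2}{3}}}{13} \right)}.$$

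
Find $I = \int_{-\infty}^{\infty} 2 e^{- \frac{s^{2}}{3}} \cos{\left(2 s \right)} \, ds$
$\frac{2 \sqrt{3} \sqrt{\pi}}{e^{3}}$

Define $I(b) = \int_{-\infty}^{\infty} 2 e^{- \frac{s^{2}}{3}} \cos{\left(b s \right)} \, ds$.

Differentiating under the integral sign,
$$I'(b) = \int_{-\infty}^{\infty} - 2 s e^{- \frac{s^{2}}{3}} \sin{\left(b s \right)} \, ds.$$

Integrate $\int_{-\infty}^{\infty} s \sin(b s)\, e^{- \frac{s^{2}}{3}}\, ds$ by parts with $u = \sin(b s)$ and $dv = s\, e^{- \frac{s^{2}}{3}}\, ds$, giving $v = - \frac{3 e^{- \frac{s^{2}}{3}}}{2}$. The boundary term vanishes and
$$\int_{-\infty}^{\infty} s \sin(b s)\, e^{- \frac{s^{2}}{3}}\, ds = \frac{3 b}{2} \int_{-\infty}^{\infty} \cos(b s)\, e^{- \frac{s^{2}}{3}}\, ds,$$
so $I'(b) = - \frac{3 b}{2}\, I(b)$.

This is a separable first-order ODE; solving with the initial condition $I(0) = \int_{-\infty}^{\infty} 2 e^{- \frac{s^{2}}{3}}\,ds = 2 \sqrt{3} \sqrt{\pi}$ gives
$$I(b) = 2 \sqrt{3} \sqrt{\pi} e^{- \frac{3 b^{2}}{4}}.$$

Setting $b = 2$:
$$I = \frac{2 \sqrt{3} \sqrt{\pi}}{e^{3}}.$$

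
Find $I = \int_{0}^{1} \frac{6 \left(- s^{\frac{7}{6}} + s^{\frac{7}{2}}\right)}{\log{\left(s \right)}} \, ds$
$\log{\left(\frac{387420489}{4826809} \right)}$

Replace the exponent $\frac{7}{2}$ by a parameter $a$: let $I(a) = \int_{0}^{1} \frac{6 \left(- s^{\frac{7}{6}} + s^{a}\right)}{\log{\left(s \right)}} \, ds$.

Since $\dfrac{\partial}{\partial a}\,s^{a} = s^{a} \ln s$, the $\ln s$ in the denominator cancels and
$$\frac{dI}{da} = \int_{0}^{1} 6 s^{a} \, ds = 6 \left[\frac{s^{a+1}}{a+1}\right]_0^1 = \frac{6}{a + 1}.$$

Integrating with respect to $a$ gives $I(a) = \log{\left(\frac{46656 \left(a + 1\right)^{6}}{4826809} \right)} + C$.

At $a = \frac{7}{6}$ the integrand is identically $0$, so $I(\frac{7}{6}) = 0$. The closed form gives $0$, hence $C = 0$.

Setting $a = \frac{7}{2}$:
$$I = \log{\left(\frac{387420489}{4826809} \right)}.$$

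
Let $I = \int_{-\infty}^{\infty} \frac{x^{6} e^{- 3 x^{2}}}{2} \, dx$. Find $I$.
$\frac{5 \sqrt{3} \sqrt{\pi}}{432}$

Begin with the known integral
$$J(a) = \int_{-\infty}^{\infty} \frac{e^{- a x^{2}}}{2} \, dx = \frac{\sqrt{\pi}}{2 \sqrt{a}}.$$

Differentiating under the integral sign brings down a factor of $(-x^2)$:
$$\frac{dJ}{da} = \int_{-\infty}^{\infty} - \frac{x^{2} e^{- a x^{2}}}{2} \, dx = - \frac{\sqrt{\pi}}{4 a^{\frac{3}{2}}}.$$

Repeating $3$ times in total — each differentiation brings down another $(-x^2)$ — gives
$$\frac{d^{3}J}{da^{3}} = \int_{-\infty}^{\infty} - \frac{x^{6} e^{- a x^{2}}}{2} \, dx = - \frac{15 \sqrt{\pi}}{16 a^{\frac{7}{2}}},$$
and the integrand here is $(-1)^{3}$ times the target integrand, so $I = (-1)^{3}\,\frac{d^{3}J}{da^{3}} = \frac{15 \sqrt{\pi}}{16 a^{\frac{7}{2}}}$.

Setting $a = 3$:
$$I = \frac{5 \sqrt{3} \sqrt{\pi}}{432}.$$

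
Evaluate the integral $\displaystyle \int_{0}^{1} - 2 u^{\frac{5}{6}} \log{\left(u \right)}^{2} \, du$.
$- \frac{864}{1331}$

Consider the simpler parametrised integral
$$J(a) = \int_{0}^{1} - 2 u^{a} \, du = - \frac{2}{a + 1}.$$

Differentiating under the integral sign brings down a factor of $\ln u$:
$$\frac{dJ}{da} = \int_{0}^{1} - 2 u^{a} \log{\left(u \right)} \, du = \frac{2}{\left(a + 1\right)^{2}}.$$

Repeating twice in total — each differentiation brings down another $\ln u$ — gives
$$\frac{d^{2}J}{da^{2}} = \int_{0}^{1} - 2 u^{a} \log{\left(u \right)}^{2} \, du = - \frac{4}{\left(a + 1\right)^{3}},$$
and the integrand here is exactly the target integrand, so $I = - \frac{4}{\left(a + 1\right)^{3}}$.

Setting $a = \frac{5}{6}$:
$$I = - \frac{864}{1331}.$$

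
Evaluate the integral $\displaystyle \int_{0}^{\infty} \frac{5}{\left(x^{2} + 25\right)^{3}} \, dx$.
$\frac{3 \pi}{10000}$

Begin with the known result
$$J(a) = \int_{0}^{\infty} \frac{5}{a^{2} + x^{2}} \, dx = \frac{5 \pi}{2 a}.$$

Differentiating under the integral sign with respect to $a$,
$$\frac{dJ}{da} = \int_{0}^{\infty} - \frac{10 a}{\left(a^{2} + x^{2}\right)^{2}} \, dx = - \frac{5 \pi}{2 a^{2}},$$
so $\int_{0}^{\infty} \frac{5}{\left(a^{2} + x^{2}\right)^{2}} \, dx = \frac{5 \pi}{4 a^{3}}$.

Repeating — each differentiation of $1/(x^2+a^2)^j$ produces $-2ja/(x^2+a^2)^{j+1}$ — and dividing through by $-2ja$ at each step yields, after $2$ differentiations in total,
$$\int_{0}^{\infty} \frac{5}{\left(a^{2} + x^{2}\right)^{3}} \, dx = \frac{15 \pi}{16 a^{5}}.$$

Setting $a = 5$:
$$I = \frac{3 \pi}{10000}.$$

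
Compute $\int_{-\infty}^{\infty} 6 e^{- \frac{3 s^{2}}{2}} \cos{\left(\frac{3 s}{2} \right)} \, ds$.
$\frac{2 \sqrt{6} \sqrt{\pi}}{e^{\frac{3}{8}}}$

Treat the cosine frequency as a parameter and define $I(b) = \int_{-\infty}^{\infty} 6 e^{- \frac{3 s^{2}}{2}} \cos{\left(b s \right)} \, ds$.

Differentiating under the integral sign,
$$I'(b) = \int_{-\infty}^{\infty} - 6 s e^{- \frac{3 s^{2}}{2}} \sin{\left(b s \right)} \, ds.$$

Integrate $\int_{-\infty}^{\infty} s \sin(b s)\, e^{- \frac{3 s^{2}}{2}}\, ds$ by parts with $u = \sin(b s)$ and $dv = s\, e^{- \frac{3 s^{2}}{2}}\, ds$, giving $v = - \frac{e^{- \frac{3 s^{2}}{2}}}{3}$. The boundary term vanishes and
$$\int_{-\infty}^{\infty} s \sin(b s)\, e^{- \frac{3 s^{2}}{2}}\, ds = \frac{b}{3} \int_{-\infty}^{\infty} \cos(b s)\, e^{- \frac{3 s^{2}}{2}}\, ds,$$
so $I'(b) = - \frac{b}{3}\, I(b)$.

This is a separable first-order ODE; solving with the initial condition $I(0) = \int_{-\infty}^{\infty} 6 e^{- \frac{3 s^{2}}{2}}\,ds = 2 \sqrt{6} \sqrt{\pi}$ gives
$$I(b) = 2 \sqrt{6} \sqrt{\pi} e^{- \frac{b^{2}}{6}}.$$

Setting $b = \frac{3}{2}$:
$$I = \frac{2 \sqrt{6} \sqrt{\pi}}{e^{\frac{3}{8}}}.$$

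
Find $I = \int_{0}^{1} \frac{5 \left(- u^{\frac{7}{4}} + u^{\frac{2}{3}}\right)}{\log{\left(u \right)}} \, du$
$- \log{\left(\frac{39135393}{3200000} \right)}$

Introduce a parameter $a$ in the exponent: let $I(a) = \int_{0}^{1} \frac{5 \left(u^{\frac{2}{3}} - u^{a}\right)}{\log{\left(u \right)}} \, du$.

Since $\dfrac{\partial}{\partial a}\,u^{a} = u^{a} \ln u$, the $\ln u$ in the denominator cancels and
$$\frac{dI}{da} = \int_{0}^{1} -5 u^{a} \, du = -5 \left[\frac{u^{a+1}}{a+1}\right]_0^1 = - \frac{5}{a + 1}.$$

Integrating with respect to $a$ gives $I(a) = - \log{\left(\frac{243 \left(a + 1\right)^{5}}{3125} \right)} + C$.

At $a = \frac{2}{3}$ the integrand is identically $0$, so $I(\frac{2}{3}) = 0$. The closed form gives $0$, hence $C = 0$.

Setting $a = \frac{7}{4}$:
$$I = - \log{\left(\frac{39135393}{3200000} \right)}.$$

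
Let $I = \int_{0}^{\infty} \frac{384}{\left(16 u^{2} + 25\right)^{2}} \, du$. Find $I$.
$\frac{24 \pi}{125}$

Start from the standard arctangent integral
$$J(a) = \int_{0}^{\infty} \frac{3}{2 \left(a^{2} + u^{2}\right)} \, du = \frac{3 \pi}{4 a}.$$

Differentiating under the integral sign with respect to $a$,
$$\frac{dJ}{da} = \int_{0}^{\infty} - \frac{3 a}{\left(a^{2} + u^{2}\right)^{2}} \, du = - \frac{3 \pi}{4 a^{2}},$$
so $\int_{0}^{\infty} \frac{3}{2 \left(a^{2} + u^{2}\right)^{2}} \, du = \frac{3 \pi}{8 a^{3}}$.

Setting $a = \frac{5}{4}$:
$$I = \frac{24 \pi}{125}.$$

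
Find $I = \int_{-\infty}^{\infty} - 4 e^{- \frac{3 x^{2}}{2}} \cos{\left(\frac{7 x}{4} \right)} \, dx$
$- \frac{4 \sqrt{6} \sqrt{\pi}}{3 e^{\frac{49}{96}}}$

Treat the cosine frequency as a parameter and define $I(b) = \int_{-\infty}^{\infty} - 4 e^{- \frac{3 x^{2}}{2}} \cos{\left(b x \right)} \, dx$.

Differentiating under the integral sign,
$$I'(b) = \int_{-\infty}^{\infty} 4 x e^{- \frac{3 x^{2}}{2}} \sin{\left(b x \right)} \, dx.$$

Integrate $\int_{-\infty}^{\infty} x \sin(b x)\, e^{- \frac{3 x^{2}}{2}}\, dx$ by parts with $u = \sin(b x)$ and $dv = x\, e^{- \frac{3 x^{2}}{2}}\, dx$, giving $v = - \frac{e^{- \frac{3 x^{2}}{2}}}{3}$. The boundary term vanishes and
$$\int_{-\infty}^{\infty} x \sin(b x)\, e^{- \frac{3 x^{2}}{2}}\, dx = \frac{b}{3} \int_{-\infty}^{\infty} \cos(b x)\, e^{- \frac{3 x^{2}}{2}}\, dx,$$
so $I'(b) = - \frac{b}{3}\, I(b)$.

This is a separable first-order ODE; solving with the initial condition $I(0) = \int_{-\infty}^{\infty} - 4 e^{- \frac{3 x^{2}}{2}}\,dx = - \frac{4 \sqrt{6} \sqrt{\pi}}{3}$ gives
$$I(b) = - \frac{4 \sqrt{6} \sqrt{\pi} e^{- \frac{b^{2}}{6}}}{3}.$$

Setting $b = \frac{7}{4}$:
$$I = - \frac{4 \sqrt{6} \sqrt{\pi}}{3 e^{\frac{49}{96}}}.$$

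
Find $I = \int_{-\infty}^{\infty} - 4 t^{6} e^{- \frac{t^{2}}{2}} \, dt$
$- 60 \sqrt{2} \sqrt{\pi}$

Start from the elementary integral
$$J(a) = \int_{-\infty}^{\infty} - 4 e^{- a t^{2}} \, dt = - \frac{4 \sqrt{\pi}}{\sqrt{a}}.$$

Differentiating under the integral sign brings down a factor of $(-t^2)$:
$$\frac{dJ}{da} = \int_{-\infty}^{\infty} 4 t^{2} e^{- a t^{2}} \, dt = \frac{2 \sqrt{\pi}}{a^{\frac{3}{2}}}.$$

Repeating $3$ times in total — each differentiation brings down another $(-t^2)$ — gives
$$\frac{d^{3}J}{da^{3}} = \int_{-\infty}^{\infty} 4 t^{6} e^{- a t^{2}} \, dt = \frac{15 \sqrt{\pi}}{2 a^{\frac{7}{2}}},$$
and the integrand here is $(-1)^{3}$ times the target integrand, so $I = (-1)^{3}\,\frac{d^{3}J}{da^{3}} = - \frac{15 \sqrt{\pi}}{2 a^{\frac{7}{2}}}$.

Setting $a = \frac{1}{2}$:
$$I = - 60 \sqrt{2} \sqrt{\pi}.$$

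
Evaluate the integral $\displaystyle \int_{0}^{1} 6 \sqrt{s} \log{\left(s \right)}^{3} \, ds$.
$- \frac{64}{9}$

Consider the simpler parametrised integral
$$J(a) = \int_{0}^{1} 6 s^{a} \, ds = \frac{6}{a + 1}.$$

Differentiating under the integral sign brings down a factor of $\ln s$:
$$\frac{dJ}{da} = \int_{0}^{1} 6 s^{a} \log{\left(s \right)} \, ds = - \frac{6}{\left(a + 1\right)^{2}}.$$

Repeating $3$ times in total — each differentiation brings down another $\ln s$ — gives
$$\frac{d^{3}J}{da^{3}} = \int_{0}^{1} 6 s^{a} \log{\left(s \right)}^{3} \, ds = - \frac{36}{\left(a + 1\right)^{4}},$$
and the integrand here is exactly the target integrand, so $I = - \frac{36}{\left(a + 1\right)^{4}}$.

Setting $a = \frac{1}{2}$:
$$I = - \frac{64}{9}.$$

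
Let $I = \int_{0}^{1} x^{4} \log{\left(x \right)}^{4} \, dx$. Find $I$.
$\frac{24}{3125}$

Start from the elementary integral
$$J(a) = \int_{0}^{1} x^{a} \, dx = \frac{1}{a + 1}.$$

Differentiating under the integral sign brings down a factor of $\ln x$:
$$\frac{dJ}{da} = \int_{0}^{1} x^{a} \log{\left(x \right)} \, dx = - \frac{1}{\left(a + 1\right)^{2}}.$$

Repeating $4$ times in total — each differentiation brings down another $\ln x$ — gives
$$\frac{d^{4}J}{da^{4}} = \int_{0}^{1} x^{a} \log{\left(x \right)}^{4} \, dx = \frac{24}{\left(a + 1\right)^{5}},$$
and the integrand here is exactly the target integrand, so $I = \frac{24}{\left(a + 1\right)^{5}}$.

Setting $a = 4$:
$$I = \frac{24}{3125}.$$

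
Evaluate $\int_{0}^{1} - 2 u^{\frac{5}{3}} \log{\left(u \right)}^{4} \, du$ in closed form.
$- \frac{729}{2048}$

Start from the elementary integral
$$J(a) = \int_{0}^{1} - 2 u^{a} \, du = - \frac{2}{a + 1}.$$

Differentiating under the integral sign brings down a factor of $\ln u$:
$$\frac{dJ}{da} = \int_{0}^{1} - 2 u^{a} \log{\left(u \right)} \, du = \frac{2}{\left(a + 1\right)^{2}}.$$

Repeating $4$ times in total — each differentiation brings down another $\ln u$ — gives
$$\frac{d^{4}J}{da^{4}} = \int_{0}^{1} - 2 u^{a} \log{\left(u \right)}^{4} \, du = - \frac{48}{\left(a + 1\right)^{5}},$$
and the integrand here is exactly the target integrand, so $I = - \frac{48}{\left(a + 1\right)^{5}}$.

Setting $a = \frac{5}{3}$:
$$I = - \frac{729}{2048}.$$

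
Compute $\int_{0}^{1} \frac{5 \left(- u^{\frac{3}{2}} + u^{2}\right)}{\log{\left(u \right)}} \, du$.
$\log{\left(\frac{7776}{3125} \right)}$

Replace the exponent $\frac{3}{2}$ by a parameter $a$: let $I(a) = \int_{0}^{1} \frac{5 \left(u^{2} - u^{a}\right)}{\log{\left(u \right)}} \, du$.

Since $\dfrac{\partial}{\partial a}\,u^{a} = u^{a} \ln u$, the $\ln u$ in the denominator cancels and
$$\frac{dI}{da} = \int_{0}^{1} -5 u^{a} \, du = -5 \left[\frac{u^{a+1}}{a+1}\right]_0^1 = - \frac{5}{a + 1}.$$

Integrating with respect to $a$ gives $I(a) = \log{\left(\frac{243}{\left(a + 1\right)^{5}} \right)} + C$.

At $a = 2$ the integrand is identically $0$, so $I(2) = 0$. The closed form gives $0$, hence $C = 0$.

Setting $a = \frac{3}{2}$:
$$I = \log{\left(\frac{7776}{3125} \right)}.$$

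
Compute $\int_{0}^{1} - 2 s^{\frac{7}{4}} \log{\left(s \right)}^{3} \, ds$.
$\frac{3072}{14641}$

Start from the elementary integral
$$J(a) = \int_{0}^{1} - 2 s^{a} \, ds = - \frac{2}{a + 1}.$$

Differentiating under the integral sign brings down a factor of $\ln s$:
$$\frac{dJ}{da} = \int_{0}^{1} - 2 s^{a} \log{\left(s \right)} \, ds = \frac{2}{\left(a + 1\right)^{2}}.$$

Repeating $3$ times in total — each differentiation brings down another $\ln s$ — gives
$$\frac{d^{3}J}{da^{3}} = \int_{0}^{1} - 2 s^{a} \log{\left(s \right)}^{3} \, ds = \frac{12}{\left(a + 1\right)^{4}},$$
and the integrand here is exactly the target integrand, so $I = \frac{12}{\left(a + 1\right)^{4}}$.

Setting $a = \frac{7}{4}$:
$$I = \frac{3072}{14641}.$$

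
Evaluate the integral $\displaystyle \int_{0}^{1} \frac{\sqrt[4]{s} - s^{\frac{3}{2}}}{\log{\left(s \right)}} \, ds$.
$- \log{\left(2 \right)}$

Consider the one-parameter family: let $I(a) = \int_{0}^{1} \frac{\sqrt[4]{s} - s^{a}}{\log{\left(s \right)}} \, ds$.

Since $\dfrac{\partial}{\partial a}\,s^{a} = s^{a} \ln s$, the $\ln s$ in the denominator cancels and
$$\frac{dI}{da} = \int_{0}^{1} -1 s^{a} \, ds = -1 \left[\frac{s^{a+1}}{a+1}\right]_0^1 = - \frac{1}{a + 1}.$$

Integrating with respect to $a$ gives $I(a) = - \log{\left(\frac{4 a}{5} + \frac{4}{5} \right)} + C$.

At $a = \frac{1}{4}$ the integrand is identically $0$, so $I(\frac{1}{4}) = 0$. The closed form gives $0$, hence $C = 0$.

Setting $a = \frac{3}{2}$:
$$I = - \log{\left(2 \right)}.$$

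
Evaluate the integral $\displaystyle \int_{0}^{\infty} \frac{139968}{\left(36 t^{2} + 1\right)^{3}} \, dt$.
$4374 \pi$

Start from the standard arctangent integral
$$J(a) = \int_{0}^{\infty} \frac{3}{a^{2} + t^{2}} \, dt = \frac{3 \pi}{2 a}.$$

Differentiating under the integral sign with respect to $a$,
$$\frac{dJ}{da} = \int_{0}^{\infty} - \frac{6 a}{\left(a^{2} + t^{2}\right)^{2}} \, dt = - \frac{3 \pi}{2 a^{2}},$$
so $\int_{0}^{\infty} \frac{3}{\left(a^{2} + t^{2}\right)^{2}} \, dt = \frac{3 \pi}{4 a^{3}}$.

Repeating — each differentiation of $1/(t^2+a^2)^j$ produces $-2ja/(t^2+a^2)^{j+1}$ — and dividing through by $-2ja$ at each step yields, after $2$ differentiations in total,
$$\int_{0}^{\infty} \frac{3}{\left(a^{2} + t^{2}\right)^{3}} \, dt = \frac{9 \pi}{16 a^{5}}.$$

Setting $a = \frac{1}{6}$:
$$I = 4374 \pi.$$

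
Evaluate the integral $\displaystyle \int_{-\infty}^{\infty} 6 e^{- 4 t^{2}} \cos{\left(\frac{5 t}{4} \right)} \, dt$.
$\frac{3 \sqrt{\pi}}{e^{\frac{25}{256}}}$

Treat the cosine frequency as a parameter and define $I(b) = \int_{-\infty}^{\infty} 6 e^{- 4 t^{2}} \cos{\left(b t \right)} \, dt$.

Differentiating under the integral sign,
$$I'(b) = \int_{-\infty}^{\infty} - 6 t e^{- 4 t^{2}} \sin{\left(b t \right)} \, dt.$$

Integrate $\int_{-\infty}^{\infty} t \sin(b t)\, e^{- 4 t^{2}}\, dt$ by parts with $u = \sin(b t)$ and $dv = t\, e^{- 4 t^{2}}\, dt$, giving $v = - \frac{e^{- 4 t^{2}}}{8}$. The boundary term vanishes and
$$\int_{-\infty}^{\infty} t \sin(b t)\, e^{- 4 t^{2}}\, dt = \frac{b}{8} \int_{-\infty}^{\infty} \cos(b t)\, e^{- 4 t^{2}}\, dt,$$
so $I'(b) = - \frac{b}{8}\, I(b)$.

This is a separable first-order ODE; solving with the initial condition $I(0) = \int_{-\infty}^{\infty} 6 e^{- 4 t^{2}}\,dt = 3 \sqrt{\pi}$ gives
$$I(b) = 3 \sqrt{\pi} e^{- \frac{b^{2}}{16}}.$$

Setting $b = \frac{5}{4}$:
$$I = \frac{3 \sqrt{\pi}}{e^{\frac{25}{256}}}.$$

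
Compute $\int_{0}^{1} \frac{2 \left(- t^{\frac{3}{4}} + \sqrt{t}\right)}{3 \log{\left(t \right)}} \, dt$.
$\log{\left(\frac{\sqrt[3]{28} \cdot 3^{\frac{2}{3}}}{7} \right)}$

Replace the exponent $\frac{1}{2}$ by a parameter $a$: let $I(a) = \int_{0}^{1} \frac{2 \left(- t^{\frac{3}{4}} + t^{a}\right)}{3 \log{\left(t \right)}} \, dt$.

Since $\dfrac{\partial}{\partial a}\,t^{a} = t^{a} \ln t$, the $\ln t$ in the denominator cancels and
$$\frac{dI}{da} = \int_{0}^{1} \frac{2}{3} t^{a} \, dt = \frac{2}{3} \left[\frac{t^{a+1}}{a+1}\right]_0^1 = \frac{2}{3 \left(a + 1\right)}.$$

Integrating with respect to $a$ gives $I(a) = \log{\left(\frac{2 \sqrt[3]{14} \left(a + 1\right)^{\frac{2}{3}}}{7} \right)} + C$.

At $a = \frac{3}{4}$ the integrand is identically $0$, so $I(\frac{3}{4}) = 0$. The closed form gives $0$, hence $C = 0$.

Setting $a = \frac{1}{2}$:
$$I = \log{\left(\frac{\sqrt[3]{28} \cdot 3^{\frac{2}{3}}}{7} \right)}.$$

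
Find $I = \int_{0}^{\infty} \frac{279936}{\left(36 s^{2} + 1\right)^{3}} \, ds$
$8748 \pi$

Begin with the known result
$$J(a) = \int_{0}^{\infty} \frac{6}{a^{2} + s^{2}} \, ds = \frac{3 \pi}{a}.$$

Differentiating under the integral sign with respect to $a$,
$$\frac{dJ}{da} = \int_{0}^{\infty} - \frac{12 a}{\left(a^{2} + s^{2}\right)^{2}} \, ds = - \frac{3 \pi}{a^{2}},$$
so $\int_{0}^{\infty} \frac{6}{\left(a^{2} + s^{2}\right)^{2}} \, ds = \frac{3 \pi}{2 a^{3}}$.

Repeating — each differentiation of $1/(s^2+a^2)^j$ produces $-2ja/(s^2+a^2)^{j+1}$ — and dividing through by $-2ja$ at each step yields, after $2$ differentiations in total,
$$\int_{0}^{\infty} \frac{6}{\left(a^{2} + s^{2}\right)^{3}} \, ds = \frac{9 \pi}{8 a^{5}}.$$

Setting $a = \frac{1}{6}$:
$$I = 8748 \pi.$$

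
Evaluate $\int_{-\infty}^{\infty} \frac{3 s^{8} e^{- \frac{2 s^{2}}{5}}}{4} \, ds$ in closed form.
$\frac{196875 \sqrt{10} \sqrt{\pi}}{2048}$

Begin with the known integral
$$J(a) = \int_{-\infty}^{\infty} \frac{3 e^{- a s^{2}}}{4} \, ds = \frac{3 \sqrt{\pi}}{4 \sqrt{a}}.$$

Differentiating under the integral sign brings down a factor of $(-s^2)$:
$$\frac{dJ}{da} = \int_{-\infty}^{\infty} - \frac{3 s^{2} e^{- a s^{2}}}{4} \, ds = - \frac{3 \sqrt{\pi}}{8 a^{\frac{3}{2}}}.$$

Repeating $4$ times in total — each differentiation brings down another $(-s^2)$ — gives
$$\frac{d^{4}J}{da^{4}} = \int_{-\infty}^{\infty} \frac{3 s^{8} e^{- a s^{2}}}{4} \, ds = \frac{315 \sqrt{\pi}}{64 a^{\frac{9}{2}}},$$
and the integrand here is exactly the target integrand, so $I = \frac{315 \sqrt{\pi}}{64 a^{\frac{9}{2}}}$.

Setting $a = \frac{2}{5}$:
$$I = \frac{196875 \sqrt{10} \sqrt{\pi}}{2048}.$$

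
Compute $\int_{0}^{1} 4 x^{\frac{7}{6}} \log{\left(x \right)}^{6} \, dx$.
$\frac{806215680}{62748517}$

Begin with the known integral
$$J(a) = \int_{0}^{1} 4 x^{a} \, dx = \frac{4}{a + 1}.$$

Differentiating under the integral sign brings down a factor of $\ln x$:
$$\frac{dJ}{da} = \int_{0}^{1} 4 x^{a} \log{\left(x \right)} \, dx = - \frac{4}{\left(a + 1\right)^{2}}.$$

Repeating $6$ times in total — each differentiation brings down another $\ln x$ — gives
$$\frac{d^{6}J}{da^{6}} = \int_{0}^{1} 4 x^{a} \log{\left(x \right)}^{6} \, dx = \frac{2880}{\left(a + 1\right)^{7}},$$
and the integrand here is exactly the target integrand, so $I = \frac{2880}{\left(a + 1\right)^{7}}$.

Setting $a = \frac{7}{6}$:
$$I = \frac{806215680}{62748517}.$$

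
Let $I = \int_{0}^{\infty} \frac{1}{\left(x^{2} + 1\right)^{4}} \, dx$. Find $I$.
$\frac{5 \pi}{32}$

Recall the elementary integral
$$J(a) = \int_{0}^{\infty} \frac{1}{a^{2} + x^{2}} \, dx = \frac{\pi}{2 a}.$$

Differentiating under the integral sign with respect to $a$,
$$\frac{dJ}{da} = \int_{0}^{\infty} - \frac{2 a}{\left(a^{2} + x^{2}\right)^{2}} \, dx = - \frac{\pi}{2 a^{2}},$$
so $\int_{0}^{\infty} \frac{1}{\left(a^{2} + x^{2}\right)^{2}} \, dx = \frac{\pi}{4 a^{3}}$.

Repeating — each differentiation of $1/(x^2+a^2)^j$ produces $-2ja/(x^2+a^2)^{j+1}$ — and dividing through by $-2ja$ at each step yields, after $3$ differentiations in total,
$$\int_{0}^{\infty} \frac{1}{\left(a^{2} + x^{2}\right)^{4}} \, dx = \frac{5 \pi}{32 a^{7}}.$$

Setting $a = 1$:
$$I = \frac{5 \pi}{32}.$$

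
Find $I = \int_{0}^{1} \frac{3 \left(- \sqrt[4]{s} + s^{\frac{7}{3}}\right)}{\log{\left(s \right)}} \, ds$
$- \log{\left(\frac{27}{512} \right)}$

Replace the exponent $\frac{1}{4}$ by a parameter $a$: let $I(a) = \int_{0}^{1} \frac{3 \left(s^{\frac{7}{3}} - s^{a}\right)}{\log{\left(s \right)}} \, ds$.

Since $\dfrac{\partial}{\partial a}\,s^{a} = s^{a} \ln s$, the $\ln s$ in the denominator cancels and
$$\frac{dI}{da} = \int_{0}^{1} -3 s^{a} \, ds = -3 \left[\frac{s^{a+1}}{a+1}\right]_0^1 = - \frac{3}{a + 1}.$$

Integrating with respect to $a$ gives $I(a) = - \log{\left(\frac{27 \left(a + 1\right)^{3}}{1000} \right)} + C$.

At $a = \frac{7}{3}$ the integrand is identically $0$, so $I(\frac{7}{3}) = 0$. The closed form gives $0$, hence $C = 0$.

Setting $a = \frac{1}{4}$:
$$I = - \log{\left(\frac{27}{512} \right)}.$$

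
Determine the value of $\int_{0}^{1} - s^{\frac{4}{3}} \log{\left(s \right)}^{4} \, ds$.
$- \frac{5832}{16807}$

Consider the simpler parametrised integral
$$J(a) = \int_{0}^{1} - s^{a} \, ds = - \frac{1}{a + 1}.$$

Differentiating under the integral sign brings down a factor of $\ln s$:
$$\frac{dJ}{da} = \int_{0}^{1} - s^{a} \log{\left(s \right)} \, ds = \frac{1}{\left(a + 1\right)^{2}}.$$

Repeating $4$ times in total — each differentiation brings down another $\ln s$ — gives
$$\frac{d^{4}J}{da^{4}} = \int_{0}^{1} - s^{a} \log{\left(s \right)}^{4} \, ds = - \frac{24}{\left(a + 1\right)^{5}},$$
and the integrand here is exactly the target integrand, so $I = - \frac{24}{\left(a + 1\right)^{5}}$.

Setting $a = \frac{4}{3}$:
$$I = - \frac{5832}{16807}.$$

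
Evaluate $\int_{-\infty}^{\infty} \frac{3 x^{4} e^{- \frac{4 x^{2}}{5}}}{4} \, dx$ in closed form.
$\frac{225 \sqrt{5} \sqrt{\pi}}{512}$

Start from the elementary integral
$$J(a) = \int_{-\infty}^{\infty} \frac{3 e^{- a x^{2}}}{4} \, dx = \frac{3 \sqrt{\pi}}{4 \sqrt{a}}.$$

Differentiating under the integral sign brings down a factor of $(-x^2)$:
$$\frac{dJ}{da} = \int_{-\infty}^{\infty} - \frac{3 x^{2} e^{- a x^{2}}}{4} \, dx = - \frac{3 \sqrt{\pi}}{8 a^{\frac{3}{2}}}.$$

Repeating twice in total — each differentiation brings down another $(-x^2)$ — gives
$$\frac{d^{2}J}{da^{2}} = \int_{-\infty}^{\infty} \frac{3 x^{4} e^{- a x^{2}}}{4} \, dx = \frac{9 \sqrt{\pi}}{16 a^{\frac{5}{2}}},$$
and the integrand here is exactly the target integrand, so $I = \frac{9 \sqrt{\pi}}{16 a^{\frac{5}{2}}}$.

Setting $a = \frac{4}{5}$:
$$I = \frac{225 \sqrt{5} \sqrt{\pi}}{512}.$$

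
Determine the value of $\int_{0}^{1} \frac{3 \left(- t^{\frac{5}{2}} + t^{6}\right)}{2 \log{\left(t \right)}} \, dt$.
$\frac{3 \log{\left(2 \right)}}{2}$

Introduce a parameter $a$ in the exponent: let $I(a) = \int_{0}^{1} \frac{3 \left(t^{6} - t^{a}\right)}{2 \log{\left(t \right)}} \, dt$.

Since $\dfrac{\partial}{\partial a}\,t^{a} = t^{a} \ln t$, the $\ln t$ in the denominator cancels and
$$\frac{dI}{da} = \int_{0}^{1} - \frac{3}{2} t^{a} \, dt = - \frac{3}{2} \left[\frac{t^{a+1}}{a+1}\right]_0^1 = - \frac{3}{2 a + 2}.$$

Integrating with respect to $a$ gives $I(a) = - \frac{3 \log{\left(a + 1 \right)}}{2} + \frac{3 \log{\left(7 \right)}}{2} + C$.

At $a = 6$ the integrand is identically $0$, so $I(6) = 0$. The closed form gives $0$, hence $C = 0$.

Setting $a = \frac{5}{2}$:
$$I = \frac{3 \log{\left(2 \right)}}{2}.$$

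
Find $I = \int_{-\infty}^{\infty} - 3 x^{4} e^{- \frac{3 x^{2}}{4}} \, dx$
$- \frac{8 \sqrt{3} \sqrt{\pi}}{3}$

Start from the elementary integral
$$J(a) = \int_{-\infty}^{\infty} - 3 e^{- a x^{2}} \, dx = - \frac{3 \sqrt{\pi}}{\sqrt{a}}.$$

Differentiating under the integral sign brings down a factor of $(-x^2)$:
$$\frac{dJ}{da} = \int_{-\infty}^{\infty} 3 x^{2} e^{- a x^{2}} \, dx = \frac{3 \sqrt{\pi}}{2 a^{\frac{3}{2}}}.$$

Repeating twice in total — each differentiation brings down another $(-x^2)$ — gives
$$\frac{d^{2}J}{da^{2}} = \int_{-\infty}^{\infty} - 3 x^{4} e^{- a x^{2}} \, dx = - \frac{9 \sqrt{\pi}}{4 a^{\frac{5}{2}}},$$
and the integrand here is exactly the target integrand, so $I = - \frac{9 \sqrt{\pi}}{4 a^{\frac{5}{2}}}$.

Setting $a = \frac{3}{4}$:
$$I = - \frac{8 \sqrt{3} \sqrt{\pi}}{3}.$$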